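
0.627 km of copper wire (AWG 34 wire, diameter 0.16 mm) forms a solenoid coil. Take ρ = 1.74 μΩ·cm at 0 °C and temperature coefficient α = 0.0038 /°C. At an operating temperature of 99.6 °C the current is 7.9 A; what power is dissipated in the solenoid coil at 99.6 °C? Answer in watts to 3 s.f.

46700 W

ρ = 1.74 μΩ·cm = 1.74×10^-8 Ω·m
A = π(0.16/2 mm)² = π(8.0000e-05 m)² = 2.011e-08 m²
R₍0₎ = ρL/A = (1.74×10^-8)(627)/(2.011e-08) = 542.6 Ω
R₍99.6₎ = R₍0₎(1 + αΔT) = 542.6 × (1 + 0.0038×99.6) = 748 Ω
P = I²R = (7.9)² × 748 = 46700 W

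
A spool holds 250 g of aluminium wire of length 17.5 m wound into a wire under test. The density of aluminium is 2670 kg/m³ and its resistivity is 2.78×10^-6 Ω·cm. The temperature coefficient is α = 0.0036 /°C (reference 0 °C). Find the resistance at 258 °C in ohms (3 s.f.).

0.175 Ω

ρ = 2.78×10^-6 Ω·cm = 2.78×10^-8 Ω·m
A = m/(density·L) = 0.25/(2670×17.5) = 5.3505e-06 m²
R = ρL/A = (2.78×10^-8)(17.5)/(5.3505e-06) = 0.09093 Ω
R(258 °C) = 0.09093 × (1 + 0.0036×258) = 0.175 Ω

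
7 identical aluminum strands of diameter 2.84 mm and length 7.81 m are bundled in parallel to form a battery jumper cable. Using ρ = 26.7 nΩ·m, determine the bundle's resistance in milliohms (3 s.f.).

ρ = 26.7 nΩ·m = 2.67×10^-8 Ω·m
A_strand = π(1.4200e-03 m)² = 6.335e-06 m²
R_strand = ρL/A = (2.67×10^-8)(7.81)/(6.335e-06) = 0.03292 Ω
R_total = R_strand/N = 0.03292/7 = 4.70 mΩ

4.70 mΩ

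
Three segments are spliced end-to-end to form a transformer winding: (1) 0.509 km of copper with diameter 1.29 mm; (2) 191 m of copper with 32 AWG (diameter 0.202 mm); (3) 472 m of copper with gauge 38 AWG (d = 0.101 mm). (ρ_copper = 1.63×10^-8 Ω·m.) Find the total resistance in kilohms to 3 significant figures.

Seg 1: A = π(d/2)² = π(6.4500e-04 m)² = 1.307e-06 m²
R_1 = (1.63×10^-8)(509)/(1.307e-06) = 6.348 Ω
Seg 2: A = π(0.202/2 mm)² = π(1.0100e-04 m)² = 3.205e-08 m²
R_2 = (1.63×10^-8)(191)/(3.205e-08) = 97.15 Ω
Seg 3: A = π(0.101/2 mm)² = π(5.0500e-05 m)² = 8.012e-09 m²
R_3 = (1.63×10^-8)(472)/(8.012e-09) = 960.3 Ω
R_total = R_1 + R_2 + R_3 = 1.06 kΩ

1.06 kΩ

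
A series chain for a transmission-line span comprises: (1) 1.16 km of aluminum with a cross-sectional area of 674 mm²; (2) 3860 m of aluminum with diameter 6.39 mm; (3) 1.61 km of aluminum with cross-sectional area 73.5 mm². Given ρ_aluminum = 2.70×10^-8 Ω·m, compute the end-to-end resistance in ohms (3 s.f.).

3.89 Ω

Seg 1: A = 674 mm² = 6.740e-04 m²
R_1 = (2.70×10^-8)(1160)/(6.740e-04) = 0.04647 Ω
Seg 2: A = π(d/2)² = π(3.1950e-03 m)² = 3.207e-05 m²
R_2 = (2.70×10^-8)(3860)/(3.207e-05) = 3.25 Ω
Seg 3: A = 73.5 mm² = 7.350e-05 m²
R_3 = (2.70×10^-8)(1610)/(7.350e-05) = 0.5914 Ω
R_total = R_1 + R_2 + R_3 = 3.89 Ω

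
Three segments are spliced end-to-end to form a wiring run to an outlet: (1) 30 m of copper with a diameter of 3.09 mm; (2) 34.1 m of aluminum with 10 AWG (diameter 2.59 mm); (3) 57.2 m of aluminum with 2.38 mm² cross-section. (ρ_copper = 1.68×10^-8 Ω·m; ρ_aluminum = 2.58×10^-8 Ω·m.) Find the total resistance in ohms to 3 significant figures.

0.854 Ω

Seg 1: A = π(d/2)² = π(1.5450e-03 m)² = 7.499e-06 m²
R_1 = (1.68×10^-8)(30)/(7.499e-06) = 0.06721 Ω
Seg 2: A = π(2.59/2 mm)² = π(1.2950e-03 m)² = 5.269e-06 m²
R_2 = (2.58×10^-8)(34.1)/(5.269e-06) = 0.167 Ω
Seg 3: A = 2.38 mm² = 2.380e-06 m²
R_3 = (2.58×10^-8)(57.2)/(2.380e-06) = 0.6201 Ω
R_total = R_1 + R_2 + R_3 = 0.854 Ω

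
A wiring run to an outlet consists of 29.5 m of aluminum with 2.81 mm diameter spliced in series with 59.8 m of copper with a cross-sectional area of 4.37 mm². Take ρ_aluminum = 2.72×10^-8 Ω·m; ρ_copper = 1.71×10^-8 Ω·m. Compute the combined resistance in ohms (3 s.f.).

0.363 Ω

Segment 1: A = π(d/2)² = π(1.4050e-03 m)² = 6.202e-06 m²
R₁ = ρL/A = (2.72×10^-8)(29.5)/(6.202e-06) = 0.1294 Ω
Segment 2: A = 4.37 mm² = 4.370e-06 m²
R₂ = (1.71×10^-8)(59.8)/(4.370e-06) = 0.234 Ω
R = R₁ + R₂ = 0.363 Ω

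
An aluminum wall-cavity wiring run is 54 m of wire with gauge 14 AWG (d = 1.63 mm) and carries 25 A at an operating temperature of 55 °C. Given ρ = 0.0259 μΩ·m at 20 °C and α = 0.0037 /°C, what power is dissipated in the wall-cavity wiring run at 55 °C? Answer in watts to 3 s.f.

ρ = 0.0259 μΩ·m = 2.59×10^-8 Ω·m
A = π(1.63/2 mm)² = π(8.1500e-04 m)² = 2.087e-06 m²
R₍20₎ = ρL/A = (2.59×10^-8)(54)/(2.087e-06) = 0.6702 Ω
R₍55₎ = R₍20₎(1 + αΔT) = 0.6702 × (1 + 0.0037×35) = 0.757 Ω
P = I²R = (25)² × 0.757 = 473 W

473 W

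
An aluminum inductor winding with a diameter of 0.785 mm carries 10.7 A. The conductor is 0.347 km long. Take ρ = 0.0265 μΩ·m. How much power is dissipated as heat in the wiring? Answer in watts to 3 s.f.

2180 W

ρ = 0.0265 μΩ·m = 2.65×10^-8 Ω·m
A = π(d/2)² = π(3.9250e-04 m)² = 4.840e-07 m²
R = ρL/A = (2.65×10^-8)(347)/(4.840e-07) = 19 Ω
P = I²R = (10.7)² × 19 = 2180 W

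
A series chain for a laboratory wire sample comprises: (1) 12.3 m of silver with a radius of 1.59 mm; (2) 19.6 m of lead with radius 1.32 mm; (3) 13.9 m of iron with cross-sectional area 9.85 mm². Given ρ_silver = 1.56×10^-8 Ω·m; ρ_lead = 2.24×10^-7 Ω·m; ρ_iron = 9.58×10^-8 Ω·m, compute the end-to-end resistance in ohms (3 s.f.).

Seg 1: A = πr² = π(1.5900e-03 m)² = 7.942e-06 m²
R_1 = (1.56×10^-8)(12.3)/(7.942e-06) = 0.02416 Ω
Seg 2: A = πr² = π(1.3200e-03 m)² = 5.474e-06 m²
R_2 = (2.24×10^-7)(19.6)/(5.474e-06) = 0.8021 Ω
Seg 3: A = 9.85 mm² = 9.850e-06 m²
R_3 = (9.58×10^-8)(13.9)/(9.850e-06) = 0.1352 Ω
R_total = R_1 + R_2 + R_3 = 0.961 Ω

0.961 Ω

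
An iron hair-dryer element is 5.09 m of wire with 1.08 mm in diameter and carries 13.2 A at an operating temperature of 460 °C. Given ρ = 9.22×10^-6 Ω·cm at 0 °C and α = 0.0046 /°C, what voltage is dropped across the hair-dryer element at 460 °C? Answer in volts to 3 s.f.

ρ = 9.22×10^-6 Ω·cm = 9.22×10^-8 Ω·m
A = π(d/2)² = π(5.4000e-04 m)² = 9.161e-07 m²
R₍0₎ = ρL/A = (9.22×10^-8)(5.09)/(9.161e-07) = 0.5123 Ω
R₍460₎ = R₍0₎(1 + αΔT) = 0.5123 × (1 + 0.0046×460) = 1.596 Ω
V = IR = 13.2 × 1.596 = 21.1 V

21.1 V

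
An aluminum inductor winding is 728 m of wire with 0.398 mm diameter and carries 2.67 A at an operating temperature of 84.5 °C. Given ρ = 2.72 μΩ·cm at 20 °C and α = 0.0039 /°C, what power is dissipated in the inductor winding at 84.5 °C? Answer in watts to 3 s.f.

1420 W

ρ = 2.72 μΩ·cm = 2.72×10^-8 Ω·m
A = π(d/2)² = π(1.9900e-04 m)² = 1.244e-07 m²
R₍20₎ = ρL/A = (2.72×10^-8)(728)/(1.244e-07) = 159.2 Ω
R₍84.5₎ = R₍20₎(1 + αΔT) = 159.2 × (1 + 0.0039×64.5) = 199.2 Ω
P = I²R = (2.67)² × 199.2 = 1420 W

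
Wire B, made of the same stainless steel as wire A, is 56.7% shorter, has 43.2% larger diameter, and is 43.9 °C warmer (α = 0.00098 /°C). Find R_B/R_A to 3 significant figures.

0.220

R ∝ ρL/d² with ρ ∝ (1+αΔT), so R_B/R_A = (1 − 56.7/100) × (1 + 43.2/100)⁻² × (1 + 0.00098×43.9)
= 0.433 × 0.4877 × 1.043 = 0.220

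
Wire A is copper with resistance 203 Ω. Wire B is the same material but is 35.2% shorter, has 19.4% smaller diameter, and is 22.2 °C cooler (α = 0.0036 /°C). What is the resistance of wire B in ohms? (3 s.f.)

186 Ω

R ∝ ρL/d² with ρ ∝ (1+αΔT), so R_B/R_A = (1 − 35.2/100) × (1 − 19.4/100)⁻² × (1 − 0.0036×22.2)
= 0.648 × 1.539 × 0.9201 = 0.9178
R_B = 0.9178 × 203 = 186 Ω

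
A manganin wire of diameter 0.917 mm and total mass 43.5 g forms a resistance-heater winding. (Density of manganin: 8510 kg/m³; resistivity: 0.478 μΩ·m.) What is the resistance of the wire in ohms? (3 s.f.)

5.60 Ω

ρ = 0.478 μΩ·m = 4.78×10^-7 Ω·m
A = π(d/2)² = π(4.5850e-04 m)² = 6.6043e-07 m²
L = m/(density·A) = 0.0435/(8510×6.6043e-07) = 7.74 m
R = ρL/A = (4.78×10^-7)(7.74)/(6.6043e-07) = 5.60 Ω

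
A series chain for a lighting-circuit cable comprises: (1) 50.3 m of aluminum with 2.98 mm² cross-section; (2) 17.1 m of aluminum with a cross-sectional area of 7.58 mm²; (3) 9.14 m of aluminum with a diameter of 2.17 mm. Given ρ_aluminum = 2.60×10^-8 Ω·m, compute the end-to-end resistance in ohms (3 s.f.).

0.562 Ω

Seg 1: A = 2.98 mm² = 2.980e-06 m²
R_1 = (2.60×10^-8)(50.3)/(2.980e-06) = 0.4389 Ω
Seg 2: A = 7.58 mm² = 7.580e-06 m²
R_2 = (2.60×10^-8)(17.1)/(7.580e-06) = 0.05865 Ω
Seg 3: A = π(d/2)² = π(1.0850e-03 m)² = 3.698e-06 m²
R_3 = (2.60×10^-8)(9.14)/(3.698e-06) = 0.06426 Ω
R_total = R_1 + R_2 + R_3 = 0.562 Ω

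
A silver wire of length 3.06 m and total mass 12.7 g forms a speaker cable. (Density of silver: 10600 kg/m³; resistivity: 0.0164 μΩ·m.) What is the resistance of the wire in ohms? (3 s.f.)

0.128 Ω

ρ = 0.0164 μΩ·m = 1.64×10^-8 Ω·m
A = m/(density·L) = 0.0127/(10600×3.06) = 3.9154e-07 m²
R = ρL/A = (1.64×10^-8)(3.06)/(3.9154e-07) = 0.128 Ω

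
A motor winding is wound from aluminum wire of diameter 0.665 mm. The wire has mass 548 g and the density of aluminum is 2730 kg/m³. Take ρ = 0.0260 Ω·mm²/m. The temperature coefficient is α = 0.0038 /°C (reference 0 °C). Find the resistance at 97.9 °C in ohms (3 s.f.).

ρ = 0.0260 Ω·mm²/m = 2.60×10^-8 Ω·m
A = π(d/2)² = π(3.3250e-04 m)² = 3.4732e-07 m²
L = m/(density·A) = 0.548/(2730×3.4732e-07) = 577.9 m
R = ρL/A = (2.60×10^-8)(577.9)/(3.4732e-07) = 43.26 Ω
R(97.9 °C) = 43.26 × (1 + 0.0038×97.9) = 59.4 Ω

59.4 Ω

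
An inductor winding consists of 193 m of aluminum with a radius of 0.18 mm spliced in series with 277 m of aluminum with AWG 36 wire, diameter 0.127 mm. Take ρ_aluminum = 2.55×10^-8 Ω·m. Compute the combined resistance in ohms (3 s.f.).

606 Ω

Segment 1: A = πr² = π(1.8000e-04 m)² = 1.018e-07 m²
R₁ = ρL/A = (2.55×10^-8)(193)/(1.018e-07) = 48.35 Ω
Segment 2: A = π(0.127/2 mm)² = π(6.3500e-05 m)² = 1.267e-08 m²
R₂ = (2.55×10^-8)(277)/(1.267e-08) = 557.6 Ω
R = R₁ + R₂ = 606 Ω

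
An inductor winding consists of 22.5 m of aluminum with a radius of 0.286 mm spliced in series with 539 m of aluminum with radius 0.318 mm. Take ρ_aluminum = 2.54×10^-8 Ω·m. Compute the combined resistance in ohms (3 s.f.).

45.3 Ω

Segment 1: A = πr² = π(2.8600e-04 m)² = 2.570e-07 m²
R₁ = ρL/A = (2.54×10^-8)(22.5)/(2.570e-07) = 2.224 Ω
Segment 2: A = πr² = π(3.1800e-04 m)² = 3.177e-07 m²
R₂ = (2.54×10^-8)(539)/(3.177e-07) = 43.09 Ω
R = R₁ + R₂ = 45.3 Ω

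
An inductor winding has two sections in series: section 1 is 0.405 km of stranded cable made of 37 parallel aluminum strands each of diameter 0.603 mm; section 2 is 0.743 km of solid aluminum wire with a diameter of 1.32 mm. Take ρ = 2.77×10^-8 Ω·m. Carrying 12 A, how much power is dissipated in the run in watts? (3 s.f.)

Section 1: A_strand = π(3.0150e-04)² = 2.856e-07 m²; R₁ = ρL/(N·A_s) = (2.77×10^-8)(405)/(37×2.856e-07) = 1.062 Ω
Section 2: A = π(d/2)² = π(6.6000e-04 m)² = 1.368e-06 m²
R₂ = (2.77×10^-8)(743)/(1.368e-06) = 15.04 Ω
R = R₁ + R₂ = 16.1 Ω
P = I²R = (12)² × 16.1 = 2320 W

2320 W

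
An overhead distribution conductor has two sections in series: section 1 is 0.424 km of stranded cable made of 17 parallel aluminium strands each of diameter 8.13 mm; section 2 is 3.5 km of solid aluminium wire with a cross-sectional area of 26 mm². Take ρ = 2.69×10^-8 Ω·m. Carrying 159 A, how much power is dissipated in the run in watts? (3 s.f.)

91900 W

Section 1: A_strand = π(4.0650e-03)² = 5.191e-05 m²; R₁ = ρL/(N·A_s) = (2.69×10^-8)(424)/(17×5.191e-05) = 0.01292 Ω
Section 2: A = 26 mm² = 2.600e-05 m²
R₂ = (2.69×10^-8)(3500)/(2.600e-05) = 3.621 Ω
R = R₁ + R₂ = 3.634 Ω
P = I²R = (159)² × 3.634 = 91900 W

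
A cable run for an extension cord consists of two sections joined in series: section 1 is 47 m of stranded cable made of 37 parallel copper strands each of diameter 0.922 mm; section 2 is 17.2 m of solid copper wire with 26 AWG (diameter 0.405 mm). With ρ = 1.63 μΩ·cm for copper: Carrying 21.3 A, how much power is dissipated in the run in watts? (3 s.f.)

ρ = 1.63 μΩ·cm = 1.63×10^-8 Ω·m
Section 1: A_strand = π(4.6100e-04)² = 6.677e-07 m²; R₁ = ρL/(N·A_s) = (1.63×10^-8)(47)/(37×6.677e-07) = 0.03101 Ω
Section 2: A = π(0.405/2 mm)² = π(2.0250e-04 m)² = 1.288e-07 m²
R₂ = (1.63×10^-8)(17.2)/(1.288e-07) = 2.176 Ω
R = R₁ + R₂ = 2.207 Ω
P = I²R = (21.3)² × 2.207 = 1000 W

1000 W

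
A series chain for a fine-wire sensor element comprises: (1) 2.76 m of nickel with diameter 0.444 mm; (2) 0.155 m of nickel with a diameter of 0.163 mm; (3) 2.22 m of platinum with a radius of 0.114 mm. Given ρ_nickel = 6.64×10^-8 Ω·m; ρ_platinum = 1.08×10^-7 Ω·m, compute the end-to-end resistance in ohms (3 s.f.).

7.55 Ω

Seg 1: A = π(d/2)² = π(2.2200e-04 m)² = 1.548e-07 m²
R_1 = (6.64×10^-8)(2.76)/(1.548e-07) = 1.184 Ω
Seg 2: A = π(d/2)² = π(8.1500e-05 m)² = 2.087e-08 m²
R_2 = (6.64×10^-8)(0.155)/(2.087e-08) = 0.4932 Ω
Seg 3: A = πr² = π(1.1400e-04 m)² = 4.083e-08 m²
R_3 = (1.08×10^-7)(2.22)/(4.083e-08) = 5.872 Ω
R_total = R_1 + R_2 + R_3 = 7.55 Ω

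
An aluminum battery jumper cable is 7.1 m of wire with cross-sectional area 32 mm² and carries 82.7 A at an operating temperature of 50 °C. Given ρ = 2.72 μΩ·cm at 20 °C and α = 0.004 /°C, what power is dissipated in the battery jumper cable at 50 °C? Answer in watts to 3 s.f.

ρ = 2.72 μΩ·cm = 2.72×10^-8 Ω·m
A = 32 mm² = 3.200e-05 m²
R₍20₎ = ρL/A = (2.72×10^-8)(7.1)/(3.200e-05) = 0.006035 Ω
R₍50₎ = R₍20₎(1 + αΔT) = 0.006035 × (1 + 0.004×30) = 0.006759 Ω
P = I²R = (82.7)² × 0.006759 = 46.2 W

46.2 W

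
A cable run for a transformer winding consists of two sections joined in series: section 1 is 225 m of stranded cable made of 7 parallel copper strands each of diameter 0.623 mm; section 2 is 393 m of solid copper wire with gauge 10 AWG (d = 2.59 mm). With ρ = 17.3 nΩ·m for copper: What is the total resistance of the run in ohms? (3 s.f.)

ρ = 17.3 nΩ·m = 1.73×10^-8 Ω·m
Section 1: A_strand = π(3.1150e-04)² = 3.048e-07 m²; R₁ = ρL/(N·A_s) = (1.73×10^-8)(225)/(7×3.048e-07) = 1.824 Ω
Section 2: A = π(2.59/2 mm)² = π(1.2950e-03 m)² = 5.269e-06 m²
R₂ = (1.73×10^-8)(393)/(5.269e-06) = 1.29 Ω
R = R₁ + R₂ = 3.11 Ω

3.11 Ω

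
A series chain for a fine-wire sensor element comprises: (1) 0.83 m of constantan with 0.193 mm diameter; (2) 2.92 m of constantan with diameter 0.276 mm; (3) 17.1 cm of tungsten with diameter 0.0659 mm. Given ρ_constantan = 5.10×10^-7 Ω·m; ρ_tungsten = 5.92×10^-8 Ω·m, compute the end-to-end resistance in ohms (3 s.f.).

42.3 Ω

Seg 1: A = π(d/2)² = π(9.6500e-05 m)² = 2.926e-08 m²
R_1 = (5.10×10^-7)(0.83)/(2.926e-08) = 14.47 Ω
Seg 2: A = π(d/2)² = π(1.3800e-04 m)² = 5.983e-08 m²
R_2 = (5.10×10^-7)(2.92)/(5.983e-08) = 24.89 Ω
Seg 3: A = π(d/2)² = π(3.2950e-05 m)² = 3.411e-09 m²
R_3 = (5.92×10^-8)(0.171)/(3.411e-09) = 2.968 Ω
R_total = R_1 + R_2 + R_3 = 42.3 Ω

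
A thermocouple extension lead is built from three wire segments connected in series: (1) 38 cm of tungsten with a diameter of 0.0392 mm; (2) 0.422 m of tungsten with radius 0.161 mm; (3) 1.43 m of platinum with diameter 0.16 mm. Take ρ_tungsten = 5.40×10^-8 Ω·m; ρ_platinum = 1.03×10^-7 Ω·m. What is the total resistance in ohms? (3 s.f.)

Seg 1: A = π(d/2)² = π(1.9600e-05 m)² = 1.207e-09 m²
R_1 = (5.40×10^-8)(0.38)/(1.207e-09) = 17 Ω
Seg 2: A = πr² = π(1.6100e-04 m)² = 8.143e-08 m²
R_2 = (5.40×10^-8)(0.422)/(8.143e-08) = 0.2798 Ω
Seg 3: A = π(d/2)² = π(8.0000e-05 m)² = 2.011e-08 m²
R_3 = (1.03×10^-7)(1.43)/(2.011e-08) = 7.326 Ω
R_total = R_1 + R_2 + R_3 = 24.6 Ω

24.6 Ω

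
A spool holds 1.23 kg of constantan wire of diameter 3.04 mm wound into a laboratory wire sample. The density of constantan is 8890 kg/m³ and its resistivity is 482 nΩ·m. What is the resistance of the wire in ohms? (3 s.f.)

ρ = 482 nΩ·m = 4.82×10^-7 Ω·m
A = π(d/2)² = π(1.5200e-03 m)² = 7.2583e-06 m²
L = m/(density·A) = 1.23/(8890×7.2583e-06) = 19.06 m
R = ρL/A = (4.82×10^-7)(19.06)/(7.2583e-06) = 1.27 Ω

1.27 Ω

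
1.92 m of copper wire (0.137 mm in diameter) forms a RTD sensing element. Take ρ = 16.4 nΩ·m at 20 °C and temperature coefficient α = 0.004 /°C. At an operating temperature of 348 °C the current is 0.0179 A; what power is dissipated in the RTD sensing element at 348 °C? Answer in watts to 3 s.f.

ρ = 16.4 nΩ·m = 1.64×10^-8 Ω·m
A = π(d/2)² = π(6.8500e-05 m)² = 1.474e-08 m²
R₍20₎ = ρL/A = (1.64×10^-8)(1.92)/(1.474e-08) = 2.136 Ω
R₍348₎ = R₍20₎(1 + αΔT) = 2.136 × (1 + 0.004×328) = 4.939 Ω
P = I²R = (0.0179)² × 4.939 = 0.00158 W

0.00158 W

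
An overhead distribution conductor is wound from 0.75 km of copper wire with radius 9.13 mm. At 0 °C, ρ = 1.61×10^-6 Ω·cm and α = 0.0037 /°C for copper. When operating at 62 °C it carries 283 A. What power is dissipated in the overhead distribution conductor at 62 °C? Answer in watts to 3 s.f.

4540 W

ρ = 1.61×10^-6 Ω·cm = 1.61×10^-8 Ω·m
A = πr² = π(9.1300e-03 m)² = 2.619e-04 m²
R₍0₎ = ρL/A = (1.61×10^-8)(750)/(2.619e-04) = 0.04611 Ω
R₍62₎ = R₍0₎(1 + αΔT) = 0.04611 × (1 + 0.0037×62) = 0.05669 Ω
P = I²R = (283)² × 0.05669 = 4540 W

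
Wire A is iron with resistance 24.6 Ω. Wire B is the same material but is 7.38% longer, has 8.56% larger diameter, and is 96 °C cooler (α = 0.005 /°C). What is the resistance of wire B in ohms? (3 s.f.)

R ∝ ρL/d² with ρ ∝ (1+αΔT), so R_B/R_A = (1 + 7.38/100) × (1 + 8.56/100)⁻² × (1 − 0.005×96)
= 1.074 × 0.8485 × 0.52 = 0.4738
R_B = 0.4738 × 24.6 = 11.7 Ω

11.7 Ω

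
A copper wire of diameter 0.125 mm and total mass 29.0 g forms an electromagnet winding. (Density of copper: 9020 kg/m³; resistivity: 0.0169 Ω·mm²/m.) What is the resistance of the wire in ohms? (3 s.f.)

ρ = 0.0169 Ω·mm²/m = 1.69×10^-8 Ω·m
A = π(d/2)² = π(6.2500e-05 m)² = 1.2272e-08 m²
L = m/(density·A) = 0.029/(9020×1.2272e-08) = 262 m
R = ρL/A = (1.69×10^-8)(262)/(1.2272e-08) = 361 Ω

361 Ω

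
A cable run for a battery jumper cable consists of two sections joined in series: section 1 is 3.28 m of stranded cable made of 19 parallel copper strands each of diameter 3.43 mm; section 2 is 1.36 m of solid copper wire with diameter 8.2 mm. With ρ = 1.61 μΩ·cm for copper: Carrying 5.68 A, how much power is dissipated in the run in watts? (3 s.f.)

ρ = 1.61 μΩ·cm = 1.61×10^-8 Ω·m
Section 1: A_strand = π(1.7150e-03)² = 9.240e-06 m²; R₁ = ρL/(N·A_s) = (1.61×10^-8)(3.28)/(19×9.240e-06) = 3.008×10^-4 Ω
Section 2: A = π(d/2)² = π(4.1000e-03 m)² = 5.281e-05 m²
R₂ = (1.61×10^-8)(1.36)/(5.281e-05) = 4.146×10^-4 Ω
R = R₁ + R₂ = 7.154×10^-4 Ω
P = I²R = (5.68)² × 7.154×10^-4 = 0.0231 W

0.0231 W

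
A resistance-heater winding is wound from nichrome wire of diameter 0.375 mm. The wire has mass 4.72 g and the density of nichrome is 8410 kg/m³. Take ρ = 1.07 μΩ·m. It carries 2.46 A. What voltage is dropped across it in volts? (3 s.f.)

ρ = 1.07 μΩ·m = 1.07×10^-6 Ω·m
A = π(d/2)² = π(1.8750e-04 m)² = 1.1045e-07 m²
L = m/(density·A) = 0.00472/(8410×1.1045e-07) = 5.082 m
R = ρL/A = (1.07×10^-6)(5.082)/(1.1045e-07) = 49.23 Ω
V = IR = 2.46 × 49.23 = 121 V

121 V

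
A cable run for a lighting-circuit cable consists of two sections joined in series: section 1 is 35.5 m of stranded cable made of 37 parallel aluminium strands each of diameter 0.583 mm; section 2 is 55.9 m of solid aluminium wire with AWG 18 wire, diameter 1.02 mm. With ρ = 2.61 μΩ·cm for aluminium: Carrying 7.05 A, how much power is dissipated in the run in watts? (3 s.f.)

93.4 W

ρ = 2.61 μΩ·cm = 2.61×10^-8 Ω·m
Section 1: A_strand = π(2.9150e-04)² = 2.669e-07 m²; R₁ = ρL/(N·A_s) = (2.61×10^-8)(35.5)/(37×2.669e-07) = 0.09381 Ω
Section 2: A = π(1.02/2 mm)² = π(5.1000e-04 m)² = 8.171e-07 m²
R₂ = (2.61×10^-8)(55.9)/(8.171e-07) = 1.786 Ω
R = R₁ + R₂ = 1.879 Ω
P = I²R = (7.05)² × 1.879 = 93.4 W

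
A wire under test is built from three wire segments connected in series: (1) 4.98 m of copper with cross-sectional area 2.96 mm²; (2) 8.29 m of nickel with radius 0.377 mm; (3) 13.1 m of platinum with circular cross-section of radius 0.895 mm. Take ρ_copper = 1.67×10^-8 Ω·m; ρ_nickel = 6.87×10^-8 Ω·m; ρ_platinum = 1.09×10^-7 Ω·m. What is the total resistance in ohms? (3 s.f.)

Seg 1: A = 2.96 mm² = 2.960e-06 m²
R_1 = (1.67×10^-8)(4.98)/(2.960e-06) = 0.0281 Ω
Seg 2: A = πr² = π(3.7700e-04 m)² = 4.465e-07 m²
R_2 = (6.87×10^-8)(8.29)/(4.465e-07) = 1.275 Ω
Seg 3: A = πr² = π(8.9500e-04 m)² = 2.516e-06 m²
R_3 = (1.09×10^-7)(13.1)/(2.516e-06) = 0.5674 Ω
R_total = R_1 + R_2 + R_3 = 1.87 Ω

1.87 Ω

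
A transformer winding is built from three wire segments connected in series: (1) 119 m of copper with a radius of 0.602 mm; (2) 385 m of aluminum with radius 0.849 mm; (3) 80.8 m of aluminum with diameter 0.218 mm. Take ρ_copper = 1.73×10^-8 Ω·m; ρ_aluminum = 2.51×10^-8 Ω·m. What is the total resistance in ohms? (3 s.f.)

60.4 Ω

Seg 1: A = πr² = π(6.0200e-04 m)² = 1.139e-06 m²
R_1 = (1.73×10^-8)(119)/(1.139e-06) = 1.808 Ω
Seg 2: A = πr² = π(8.4900e-04 m)² = 2.264e-06 m²
R_2 = (2.51×10^-8)(385)/(2.264e-06) = 4.267 Ω
Seg 3: A = π(d/2)² = π(1.0900e-04 m)² = 3.733e-08 m²
R_3 = (2.51×10^-8)(80.8)/(3.733e-08) = 54.34 Ω
R_total = R_1 + R_2 + R_3 = 60.4 Ω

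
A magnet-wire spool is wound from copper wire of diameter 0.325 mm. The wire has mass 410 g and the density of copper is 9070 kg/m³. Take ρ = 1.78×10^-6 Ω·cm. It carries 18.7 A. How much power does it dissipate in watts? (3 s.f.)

40900 W

ρ = 1.78×10^-6 Ω·cm = 1.78×10^-8 Ω·m
A = π(d/2)² = π(1.6250e-04 m)² = 8.2958e-08 m²
L = m/(density·A) = 0.41/(9070×8.2958e-08) = 544.9 m
R = ρL/A = (1.78×10^-8)(544.9)/(8.2958e-08) = 116.9 Ω
P = I²R = (18.7)² × 116.9 = 40900 W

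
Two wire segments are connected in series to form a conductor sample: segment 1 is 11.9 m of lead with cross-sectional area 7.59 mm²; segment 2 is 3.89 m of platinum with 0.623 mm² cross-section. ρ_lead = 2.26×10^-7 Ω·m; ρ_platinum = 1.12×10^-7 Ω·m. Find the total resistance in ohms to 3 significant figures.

1.05 Ω

Segment 1: A = 7.59 mm² = 7.590e-06 m²
R₁ = ρL/A = (2.26×10^-7)(11.9)/(7.590e-06) = 0.3543 Ω
Segment 2: A = 0.623 mm² = 6.230e-07 m²
R₂ = (1.12×10^-7)(3.89)/(6.230e-07) = 0.6993 Ω
R = R₁ + R₂ = 1.05 Ω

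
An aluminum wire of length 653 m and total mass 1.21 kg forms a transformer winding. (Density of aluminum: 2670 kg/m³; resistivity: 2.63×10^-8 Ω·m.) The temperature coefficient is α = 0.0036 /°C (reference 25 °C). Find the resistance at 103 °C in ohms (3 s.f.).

A = m/(density·L) = 1.21/(2670×653) = 6.9400e-07 m²
R = ρL/A = (2.63×10^-8)(653)/(6.9400e-07) = 24.75 Ω
R(103 °C) = 24.75 × (1 + 0.0036×78) = 31.7 Ω

31.7 Ω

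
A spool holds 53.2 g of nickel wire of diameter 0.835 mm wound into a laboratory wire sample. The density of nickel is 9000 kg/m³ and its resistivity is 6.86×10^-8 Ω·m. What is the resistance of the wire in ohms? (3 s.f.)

A = π(d/2)² = π(4.1750e-04 m)² = 5.4760e-07 m²
L = m/(density·A) = 0.0532/(9000×5.4760e-07) = 10.79 m
R = ρL/A = (6.86×10^-8)(10.79)/(5.4760e-07) = 1.35 Ω

1.35 Ω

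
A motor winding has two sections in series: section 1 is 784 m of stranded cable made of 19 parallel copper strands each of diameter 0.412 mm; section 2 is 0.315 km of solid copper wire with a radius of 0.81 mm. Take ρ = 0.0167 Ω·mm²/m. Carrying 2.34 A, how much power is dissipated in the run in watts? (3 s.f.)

ρ = 0.0167 Ω·mm²/m = 1.67×10^-8 Ω·m
Section 1: A_strand = π(2.0600e-04)² = 1.333e-07 m²; R₁ = ρL/(N·A_s) = (1.67×10^-8)(784)/(19×1.333e-07) = 5.169 Ω
Section 2: A = πr² = π(8.1000e-04 m)² = 2.061e-06 m²
R₂ = (1.67×10^-8)(315)/(2.061e-06) = 2.552 Ω
R = R₁ + R₂ = 7.721 Ω
P = I²R = (2.34)² × 7.721 = 42.3 W

42.3 W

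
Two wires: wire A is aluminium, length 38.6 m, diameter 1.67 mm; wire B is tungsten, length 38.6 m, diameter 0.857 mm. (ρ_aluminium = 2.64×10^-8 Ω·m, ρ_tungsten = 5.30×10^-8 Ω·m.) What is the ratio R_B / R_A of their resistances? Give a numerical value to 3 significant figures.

R ∝ ρL/d², so R_B/R_A = (ρ_B/ρ_A) × (d_A/d_B)²
= (5.30×10^-8/2.64×10^-8) × (1.67/0.857)² = 7.62

7.62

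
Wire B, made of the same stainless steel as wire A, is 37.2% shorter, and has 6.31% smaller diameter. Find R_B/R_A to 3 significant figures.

R ∝ L/d², so R_B/R_A = (1 − 37.2/100) × (1 − 6.31/100)⁻²
= 0.628 × 1.139 = 0.715

0.715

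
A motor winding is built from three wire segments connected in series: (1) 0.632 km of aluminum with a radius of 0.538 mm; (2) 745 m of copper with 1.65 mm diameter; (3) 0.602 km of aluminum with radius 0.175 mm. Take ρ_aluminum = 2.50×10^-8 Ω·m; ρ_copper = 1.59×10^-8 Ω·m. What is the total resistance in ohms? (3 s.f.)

Seg 1: A = πr² = π(5.3800e-04 m)² = 9.093e-07 m²
R_1 = (2.50×10^-8)(632)/(9.093e-07) = 17.38 Ω
Seg 2: A = π(d/2)² = π(8.2500e-04 m)² = 2.138e-06 m²
R_2 = (1.59×10^-8)(745)/(2.138e-06) = 5.54 Ω
Seg 3: A = πr² = π(1.7500e-04 m)² = 9.621e-08 m²
R_3 = (2.50×10^-8)(602)/(9.621e-08) = 156.4 Ω
R_total = R_1 + R_2 + R_3 = 179 Ω

179 Ω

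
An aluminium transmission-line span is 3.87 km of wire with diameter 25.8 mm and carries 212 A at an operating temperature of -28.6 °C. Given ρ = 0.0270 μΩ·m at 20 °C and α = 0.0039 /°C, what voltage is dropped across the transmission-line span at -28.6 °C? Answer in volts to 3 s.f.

ρ = 0.0270 μΩ·m = 2.70×10^-8 Ω·m
A = π(d/2)² = π(1.2900e-02 m)² = 5.228e-04 m²
R₍20₎ = ρL/A = (2.70×10^-8)(3870)/(5.228e-04) = 0.1999 Ω
R₍-28.6₎ = R₍20₎(1 + αΔT) = 0.1999 × (1 + 0.0039×-48.6) = 0.162 Ω
V = IR = 212 × 0.162 = 34.3 V

34.3 V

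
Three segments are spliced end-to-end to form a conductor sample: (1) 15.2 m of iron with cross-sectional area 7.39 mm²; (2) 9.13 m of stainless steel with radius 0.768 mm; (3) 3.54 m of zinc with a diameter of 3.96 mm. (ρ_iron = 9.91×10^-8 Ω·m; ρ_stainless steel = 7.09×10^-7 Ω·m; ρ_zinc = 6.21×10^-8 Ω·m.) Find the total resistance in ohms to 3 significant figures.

Seg 1: A = 7.39 mm² = 7.390e-06 m²
R_1 = (9.91×10^-8)(15.2)/(7.390e-06) = 0.2038 Ω
Seg 2: A = πr² = π(7.6800e-04 m)² = 1.853e-06 m²
R_2 = (7.09×10^-7)(9.13)/(1.853e-06) = 3.493 Ω
Seg 3: A = π(d/2)² = π(1.9800e-03 m)² = 1.232e-05 m²
R_3 = (6.21×10^-8)(3.54)/(1.232e-05) = 0.01785 Ω
R_total = R_1 + R_2 + R_3 = 3.72 Ω

3.72 Ω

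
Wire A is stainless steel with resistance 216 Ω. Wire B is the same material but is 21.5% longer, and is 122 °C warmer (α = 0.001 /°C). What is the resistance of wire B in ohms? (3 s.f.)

294 Ω

R ∝ ρL/d² with ρ ∝ (1+αΔT), so R_B/R_A = (1 + 21.5/100) × (1 + 0.001×122)
= 1.215 × 1.122 = 1.363
R_B = 1.363 × 216 = 294 Ω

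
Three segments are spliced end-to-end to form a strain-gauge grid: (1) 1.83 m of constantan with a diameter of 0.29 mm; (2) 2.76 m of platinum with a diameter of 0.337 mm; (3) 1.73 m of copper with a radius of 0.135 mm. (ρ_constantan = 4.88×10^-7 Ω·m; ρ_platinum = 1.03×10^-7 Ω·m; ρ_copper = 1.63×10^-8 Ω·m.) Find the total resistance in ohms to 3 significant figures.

Seg 1: A = π(d/2)² = π(1.4500e-04 m)² = 6.605e-08 m²
R_1 = (4.88×10^-7)(1.83)/(6.605e-08) = 13.52 Ω
Seg 2: A = π(d/2)² = π(1.6850e-04 m)² = 8.920e-08 m²
R_2 = (1.03×10^-7)(2.76)/(8.920e-08) = 3.187 Ω
Seg 3: A = πr² = π(1.3500e-04 m)² = 5.726e-08 m²
R_3 = (1.63×10^-8)(1.73)/(5.726e-08) = 0.4925 Ω
R_total = R_1 + R_2 + R_3 = 17.2 Ω

17.2 Ω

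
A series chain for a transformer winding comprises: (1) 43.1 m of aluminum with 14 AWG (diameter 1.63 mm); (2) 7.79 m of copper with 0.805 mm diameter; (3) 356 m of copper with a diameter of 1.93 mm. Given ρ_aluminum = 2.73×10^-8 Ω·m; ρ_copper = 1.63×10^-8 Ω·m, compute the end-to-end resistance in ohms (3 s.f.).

2.80 Ω

Seg 1: A = π(1.63/2 mm)² = π(8.1500e-04 m)² = 2.087e-06 m²
R_1 = (2.73×10^-8)(43.1)/(2.087e-06) = 0.5639 Ω
Seg 2: A = π(d/2)² = π(4.0250e-04 m)² = 5.090e-07 m²
R_2 = (1.63×10^-8)(7.79)/(5.090e-07) = 0.2495 Ω
Seg 3: A = π(d/2)² = π(9.6500e-04 m)² = 2.926e-06 m²
R_3 = (1.63×10^-8)(356)/(2.926e-06) = 1.984 Ω
R_total = R_1 + R_2 + R_3 = 2.80 Ω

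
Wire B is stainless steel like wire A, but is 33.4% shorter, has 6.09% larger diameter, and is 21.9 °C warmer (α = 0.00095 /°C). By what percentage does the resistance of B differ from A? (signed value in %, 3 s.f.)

-39.6%

R ∝ ρL/d² with ρ ∝ (1+αΔT), so R_B/R_A = (1 − 33.4/100) × (1 + 6.09/100)⁻² × (1 + 0.00095×21.9)
= 0.666 × 0.8885 × 1.021 = 0.604
(R_B − R_A)/R_A = 0.604 − 1 = -39.6%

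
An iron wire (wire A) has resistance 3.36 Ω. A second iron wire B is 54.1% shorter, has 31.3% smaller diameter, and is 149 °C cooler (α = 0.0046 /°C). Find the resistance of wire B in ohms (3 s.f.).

R ∝ ρL/d² with ρ ∝ (1+αΔT), so R_B/R_A = (1 − 54.1/100) × (1 − 31.3/100)⁻² × (1 − 0.0046×149)
= 0.459 × 2.119 × 0.3146 = 0.306
R_B = 0.306 × 3.36 = 1.03 Ω

1.03 Ω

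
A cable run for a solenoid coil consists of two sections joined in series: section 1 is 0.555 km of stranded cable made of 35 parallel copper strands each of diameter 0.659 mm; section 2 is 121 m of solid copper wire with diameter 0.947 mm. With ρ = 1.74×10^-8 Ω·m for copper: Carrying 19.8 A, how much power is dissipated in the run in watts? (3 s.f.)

Section 1: A_strand = π(3.2950e-04)² = 3.411e-07 m²; R₁ = ρL/(N·A_s) = (1.74×10^-8)(555)/(35×3.411e-07) = 0.8089 Ω
Section 2: A = π(d/2)² = π(4.7350e-04 m)² = 7.044e-07 m²
R₂ = (1.74×10^-8)(121)/(7.044e-07) = 2.989 Ω
R = R₁ + R₂ = 3.798 Ω
P = I²R = (19.8)² × 3.798 = 1490 W

1490 W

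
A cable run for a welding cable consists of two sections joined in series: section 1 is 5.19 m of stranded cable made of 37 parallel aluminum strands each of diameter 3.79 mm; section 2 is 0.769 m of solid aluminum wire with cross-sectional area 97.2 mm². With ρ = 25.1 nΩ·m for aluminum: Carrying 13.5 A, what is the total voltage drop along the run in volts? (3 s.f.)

0.00689 V

ρ = 25.1 nΩ·m = 2.51×10^-8 Ω·m
Section 1: A_strand = π(1.8950e-03)² = 1.128e-05 m²; R₁ = ρL/(N·A_s) = (2.51×10^-8)(5.19)/(37×1.128e-05) = 3.121×10^-4 Ω
Section 2: A = 97.2 mm² = 9.720e-05 m²
R₂ = (2.51×10^-8)(0.769)/(9.720e-05) = 1.986×10^-4 Ω
R = R₁ + R₂ = 5.107×10^-4 Ω
V = IR = 13.5 × 5.107×10^-4 = 0.00689 V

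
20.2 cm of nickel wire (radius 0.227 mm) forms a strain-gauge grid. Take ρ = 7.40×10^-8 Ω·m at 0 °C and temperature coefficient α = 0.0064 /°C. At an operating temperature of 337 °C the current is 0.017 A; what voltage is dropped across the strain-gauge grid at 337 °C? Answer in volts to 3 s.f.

0.00496 V

A = πr² = π(2.2700e-04 m)² = 1.619e-07 m²
R₍0₎ = ρL/A = (7.40×10^-8)(0.202)/(1.619e-07) = 0.09234 Ω
R₍337₎ = R₍0₎(1 + αΔT) = 0.09234 × (1 + 0.0064×337) = 0.2915 Ω
V = IR = 0.017 × 0.2915 = 0.00496 V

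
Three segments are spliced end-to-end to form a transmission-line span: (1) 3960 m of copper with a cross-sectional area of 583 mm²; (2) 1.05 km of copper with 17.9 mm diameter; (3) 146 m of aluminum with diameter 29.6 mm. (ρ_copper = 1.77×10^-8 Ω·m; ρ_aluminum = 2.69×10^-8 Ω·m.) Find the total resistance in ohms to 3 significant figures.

Seg 1: A = 583 mm² = 5.830e-04 m²
R_1 = (1.77×10^-8)(3960)/(5.830e-04) = 0.1202 Ω
Seg 2: A = π(d/2)² = π(8.9500e-03 m)² = 2.516e-04 m²
R_2 = (1.77×10^-8)(1050)/(2.516e-04) = 0.07385 Ω
Seg 3: A = π(d/2)² = π(1.4800e-02 m)² = 6.881e-04 m²
R_3 = (2.69×10^-8)(146)/(6.881e-04) = 0.005707 Ω
R_total = R_1 + R_2 + R_3 = 0.200 Ω

0.200 Ω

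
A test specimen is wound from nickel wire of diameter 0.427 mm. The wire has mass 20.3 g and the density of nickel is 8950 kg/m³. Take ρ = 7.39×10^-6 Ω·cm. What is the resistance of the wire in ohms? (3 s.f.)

ρ = 7.39×10^-6 Ω·cm = 7.39×10^-8 Ω·m
A = π(d/2)² = π(2.1350e-04 m)² = 1.4320e-07 m²
L = m/(density·A) = 0.0203/(8950×1.4320e-07) = 15.84 m
R = ρL/A = (7.39×10^-8)(15.84)/(1.4320e-07) = 8.17 Ω

8.17 Ω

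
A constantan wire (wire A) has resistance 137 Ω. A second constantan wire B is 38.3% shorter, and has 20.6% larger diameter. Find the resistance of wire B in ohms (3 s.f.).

58.1 Ω

R ∝ L/d², so R_B/R_A = (1 − 38.3/100) × (1 + 20.6/100)⁻²
= 0.617 × 0.6875 = 0.4242
R_B = 0.4242 × 137 = 58.1 Ω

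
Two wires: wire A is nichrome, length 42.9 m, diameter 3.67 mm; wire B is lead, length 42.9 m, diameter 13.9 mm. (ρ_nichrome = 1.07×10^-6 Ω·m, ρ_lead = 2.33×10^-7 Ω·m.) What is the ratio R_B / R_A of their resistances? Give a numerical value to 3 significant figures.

0.0152

R ∝ ρL/d², so R_B/R_A = (ρ_B/ρ_A) × (d_A/d_B)²
= (2.33×10^-7/1.07×10^-6) × (3.67/13.9)² = 0.0152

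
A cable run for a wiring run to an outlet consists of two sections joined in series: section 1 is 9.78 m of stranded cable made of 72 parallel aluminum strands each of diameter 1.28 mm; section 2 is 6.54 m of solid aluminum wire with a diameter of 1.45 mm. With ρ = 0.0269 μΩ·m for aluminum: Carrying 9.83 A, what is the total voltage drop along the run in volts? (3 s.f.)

1.08 V

ρ = 0.0269 μΩ·m = 2.69×10^-8 Ω·m
Section 1: A_strand = π(6.4000e-04)² = 1.287e-06 m²; R₁ = ρL/(N·A_s) = (2.69×10^-8)(9.78)/(72×1.287e-06) = 0.00284 Ω
Section 2: A = π(d/2)² = π(7.2500e-04 m)² = 1.651e-06 m²
R₂ = (2.69×10^-8)(6.54)/(1.651e-06) = 0.1065 Ω
R = R₁ + R₂ = 0.1094 Ω
V = IR = 9.83 × 0.1094 = 1.08 V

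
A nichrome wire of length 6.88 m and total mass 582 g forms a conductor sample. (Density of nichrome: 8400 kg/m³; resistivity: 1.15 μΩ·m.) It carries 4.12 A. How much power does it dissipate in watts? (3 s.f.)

13.3 W

ρ = 1.15 μΩ·m = 1.15×10^-6 Ω·m
A = m/(density·L) = 0.582/(8400×6.88) = 1.0071e-05 m²
R = ρL/A = (1.15×10^-6)(6.88)/(1.0071e-05) = 0.7857 Ω
P = I²R = (4.12)² × 0.7857 = 13.3 W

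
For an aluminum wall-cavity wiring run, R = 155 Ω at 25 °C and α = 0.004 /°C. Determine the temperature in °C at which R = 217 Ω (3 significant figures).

125 °C

R = R₀(1 + α(T − T₀)) ⇒ T = T₀ + (R/R₀ − 1)/α
T = 25 + (217/155 − 1)/0.004 = 25 + (0.4)/0.004 = 125 °C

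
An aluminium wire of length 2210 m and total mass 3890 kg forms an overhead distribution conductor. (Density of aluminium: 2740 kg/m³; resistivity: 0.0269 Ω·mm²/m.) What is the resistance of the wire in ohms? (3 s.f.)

0.0925 Ω

ρ = 0.0269 Ω·mm²/m = 2.69×10^-8 Ω·m
A = m/(density·L) = 3890/(2740×2210) = 6.4240e-04 m²
R = ρL/A = (2.69×10^-8)(2210)/(6.4240e-04) = 0.0925 Ω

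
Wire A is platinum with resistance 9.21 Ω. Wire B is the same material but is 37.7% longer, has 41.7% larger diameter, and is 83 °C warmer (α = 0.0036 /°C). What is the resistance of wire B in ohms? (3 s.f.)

8.20 Ω

R ∝ ρL/d² with ρ ∝ (1+αΔT), so R_B/R_A = (1 + 37.7/100) × (1 + 41.7/100)⁻² × (1 + 0.0036×83)
= 1.377 × 0.498 × 1.299 = 0.8907
R_B = 0.8907 × 9.21 = 8.20 Ω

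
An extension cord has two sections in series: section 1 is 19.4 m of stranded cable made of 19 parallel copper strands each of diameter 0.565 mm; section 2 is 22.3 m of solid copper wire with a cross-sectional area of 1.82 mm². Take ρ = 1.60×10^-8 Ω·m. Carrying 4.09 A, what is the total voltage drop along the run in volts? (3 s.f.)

Section 1: A_strand = π(2.8250e-04)² = 2.507e-07 m²; R₁ = ρL/(N·A_s) = (1.60×10^-8)(19.4)/(19×2.507e-07) = 0.06516 Ω
Section 2: A = 1.82 mm² = 1.820e-06 m²
R₂ = (1.60×10^-8)(22.3)/(1.820e-06) = 0.196 Ω
R = R₁ + R₂ = 0.2612 Ω
V = IR = 4.09 × 0.2612 = 1.07 V

1.07 V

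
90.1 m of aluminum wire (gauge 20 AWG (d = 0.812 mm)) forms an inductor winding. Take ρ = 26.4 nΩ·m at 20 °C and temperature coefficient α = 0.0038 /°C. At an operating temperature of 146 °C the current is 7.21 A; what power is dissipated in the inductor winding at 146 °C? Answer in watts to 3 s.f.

ρ = 26.4 nΩ·m = 2.64×10^-8 Ω·m
A = π(0.812/2 mm)² = π(4.0600e-04 m)² = 5.178e-07 m²
R₍20₎ = ρL/A = (2.64×10^-8)(90.1)/(5.178e-07) = 4.593 Ω
R₍146₎ = R₍20₎(1 + αΔT) = 4.593 × (1 + 0.0038×126) = 6.793 Ω
P = I²R = (7.21)² × 6.793 = 353 W

353 W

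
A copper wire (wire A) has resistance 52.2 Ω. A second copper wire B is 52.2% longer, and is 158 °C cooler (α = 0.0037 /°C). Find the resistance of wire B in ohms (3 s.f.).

33.0 Ω

R ∝ ρL/d² with ρ ∝ (1+αΔT), so R_B/R_A = (1 + 52.2/100) × (1 − 0.0037×158)
= 1.522 × 0.4154 = 0.6322
R_B = 0.6322 × 52.2 = 33.0 Ω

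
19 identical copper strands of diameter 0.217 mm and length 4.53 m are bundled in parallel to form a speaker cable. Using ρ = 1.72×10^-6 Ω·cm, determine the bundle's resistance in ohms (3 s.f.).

ρ = 1.72×10^-6 Ω·cm = 1.72×10^-8 Ω·m
A_strand = π(1.0850e-04 m)² = 3.698e-08 m²
R_strand = ρL/A = (1.72×10^-8)(4.53)/(3.698e-08) = 2.107 Ω
R_total = R_strand/N = 2.107/19 = 0.111 Ω

0.111 Ω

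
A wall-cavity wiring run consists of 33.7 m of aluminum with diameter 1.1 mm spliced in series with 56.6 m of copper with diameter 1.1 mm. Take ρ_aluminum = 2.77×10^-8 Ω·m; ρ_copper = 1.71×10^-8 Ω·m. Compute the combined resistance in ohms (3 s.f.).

Segment 1: A = π(d/2)² = π(5.5000e-04 m)² = 9.503e-07 m²
R₁ = ρL/A = (2.77×10^-8)(33.7)/(9.503e-07) = 0.9823 Ω
R₂ = (1.71×10^-8)(56.6)/(9.503e-07) = 1.018 Ω
R = R₁ + R₂ = 2.00 Ω

2.00 Ω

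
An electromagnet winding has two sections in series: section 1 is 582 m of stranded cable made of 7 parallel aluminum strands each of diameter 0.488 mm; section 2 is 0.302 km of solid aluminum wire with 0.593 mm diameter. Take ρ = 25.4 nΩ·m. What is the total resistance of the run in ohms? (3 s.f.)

ρ = 25.4 nΩ·m = 2.54×10^-8 Ω·m
Section 1: A_strand = π(2.4400e-04)² = 1.870e-07 m²; R₁ = ρL/(N·A_s) = (2.54×10^-8)(582)/(7×1.870e-07) = 11.29 Ω
Section 2: A = π(d/2)² = π(2.9650e-04 m)² = 2.762e-07 m²
R₂ = (2.54×10^-8)(302)/(2.762e-07) = 27.77 Ω
R = R₁ + R₂ = 39.1 Ω

39.1 Ω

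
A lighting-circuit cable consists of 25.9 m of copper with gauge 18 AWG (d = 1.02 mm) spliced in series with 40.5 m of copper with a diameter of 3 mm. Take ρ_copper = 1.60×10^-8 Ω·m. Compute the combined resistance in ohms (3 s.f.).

Segment 1: A = π(1.02/2 mm)² = π(5.1000e-04 m)² = 8.171e-07 m²
R₁ = ρL/A = (1.60×10^-8)(25.9)/(8.171e-07) = 0.5071 Ω
Segment 2: A = π(d/2)² = π(1.5000e-03 m)² = 7.069e-06 m²
R₂ = (1.60×10^-8)(40.5)/(7.069e-06) = 0.09167 Ω
R = R₁ + R₂ = 0.599 Ω

0.599 Ω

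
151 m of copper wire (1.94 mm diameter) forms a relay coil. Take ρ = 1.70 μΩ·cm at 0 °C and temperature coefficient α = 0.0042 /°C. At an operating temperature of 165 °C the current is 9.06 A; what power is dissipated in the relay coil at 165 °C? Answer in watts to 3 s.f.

ρ = 1.70 μΩ·cm = 1.70×10^-8 Ω·m
A = π(d/2)² = π(9.7000e-04 m)² = 2.956e-06 m²
R₍0₎ = ρL/A = (1.70×10^-8)(151)/(2.956e-06) = 0.8684 Ω
R₍165₎ = R₍0₎(1 + αΔT) = 0.8684 × (1 + 0.0042×165) = 1.47 Ω
P = I²R = (9.06)² × 1.47 = 121 W

121 W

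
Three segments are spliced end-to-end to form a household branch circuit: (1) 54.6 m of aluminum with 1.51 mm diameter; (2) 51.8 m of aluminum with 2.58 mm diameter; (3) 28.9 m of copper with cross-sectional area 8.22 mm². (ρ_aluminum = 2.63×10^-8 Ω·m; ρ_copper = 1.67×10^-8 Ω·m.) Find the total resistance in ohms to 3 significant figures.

Seg 1: A = π(d/2)² = π(7.5500e-04 m)² = 1.791e-06 m²
R_1 = (2.63×10^-8)(54.6)/(1.791e-06) = 0.8019 Ω
Seg 2: A = π(d/2)² = π(1.2900e-03 m)² = 5.228e-06 m²
R_2 = (2.63×10^-8)(51.8)/(5.228e-06) = 0.2606 Ω
Seg 3: A = 8.22 mm² = 8.220e-06 m²
R_3 = (1.67×10^-8)(28.9)/(8.220e-06) = 0.05871 Ω
R_total = R_1 + R_2 + R_3 = 1.12 Ω

1.12 Ω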